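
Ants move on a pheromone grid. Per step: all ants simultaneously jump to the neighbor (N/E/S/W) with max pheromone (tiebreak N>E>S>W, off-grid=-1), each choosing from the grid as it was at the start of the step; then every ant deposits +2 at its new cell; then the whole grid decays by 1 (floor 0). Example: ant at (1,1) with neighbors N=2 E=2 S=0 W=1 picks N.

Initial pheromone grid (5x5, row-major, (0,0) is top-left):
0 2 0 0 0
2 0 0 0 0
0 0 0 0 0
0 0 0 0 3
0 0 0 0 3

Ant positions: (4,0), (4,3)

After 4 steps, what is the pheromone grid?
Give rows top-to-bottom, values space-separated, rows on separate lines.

After step 1: ants at (3,0),(4,4)
  0 1 0 0 0
  1 0 0 0 0
  0 0 0 0 0
  1 0 0 0 2
  0 0 0 0 4
After step 2: ants at (2,0),(3,4)
  0 0 0 0 0
  0 0 0 0 0
  1 0 0 0 0
  0 0 0 0 3
  0 0 0 0 3
After step 3: ants at (1,0),(4,4)
  0 0 0 0 0
  1 0 0 0 0
  0 0 0 0 0
  0 0 0 0 2
  0 0 0 0 4
After step 4: ants at (0,0),(3,4)
  1 0 0 0 0
  0 0 0 0 0
  0 0 0 0 0
  0 0 0 0 3
  0 0 0 0 3

1 0 0 0 0
0 0 0 0 0
0 0 0 0 0
0 0 0 0 3
0 0 0 0 3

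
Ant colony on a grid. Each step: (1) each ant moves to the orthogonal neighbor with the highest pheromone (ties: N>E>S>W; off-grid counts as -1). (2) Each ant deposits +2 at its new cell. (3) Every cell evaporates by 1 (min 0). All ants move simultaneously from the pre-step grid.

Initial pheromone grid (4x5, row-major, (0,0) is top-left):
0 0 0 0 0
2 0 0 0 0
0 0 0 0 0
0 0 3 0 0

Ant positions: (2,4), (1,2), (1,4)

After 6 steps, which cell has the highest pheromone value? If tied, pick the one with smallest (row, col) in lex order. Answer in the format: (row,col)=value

Answer: (0,4)=10

Derivation:
Step 1: ant0:(2,4)->N->(1,4) | ant1:(1,2)->N->(0,2) | ant2:(1,4)->N->(0,4)
  grid max=2 at (3,2)
Step 2: ant0:(1,4)->N->(0,4) | ant1:(0,2)->E->(0,3) | ant2:(0,4)->S->(1,4)
  grid max=2 at (0,4)
Step 3: ant0:(0,4)->S->(1,4) | ant1:(0,3)->E->(0,4) | ant2:(1,4)->N->(0,4)
  grid max=5 at (0,4)
Step 4: ant0:(1,4)->N->(0,4) | ant1:(0,4)->S->(1,4) | ant2:(0,4)->S->(1,4)
  grid max=6 at (0,4)
Step 5: ant0:(0,4)->S->(1,4) | ant1:(1,4)->N->(0,4) | ant2:(1,4)->N->(0,4)
  grid max=9 at (0,4)
Step 6: ant0:(1,4)->N->(0,4) | ant1:(0,4)->S->(1,4) | ant2:(0,4)->S->(1,4)
  grid max=10 at (0,4)
Final grid:
  0 0 0 0 10
  0 0 0 0 10
  0 0 0 0 0
  0 0 0 0 0
Max pheromone 10 at (0,4)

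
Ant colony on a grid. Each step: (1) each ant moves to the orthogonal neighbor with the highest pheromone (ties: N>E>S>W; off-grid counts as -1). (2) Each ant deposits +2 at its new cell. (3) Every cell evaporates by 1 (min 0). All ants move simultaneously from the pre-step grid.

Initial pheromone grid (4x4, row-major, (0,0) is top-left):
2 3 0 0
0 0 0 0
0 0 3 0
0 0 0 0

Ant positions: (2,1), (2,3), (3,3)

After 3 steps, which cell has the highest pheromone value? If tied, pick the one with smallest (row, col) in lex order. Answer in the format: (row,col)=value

Step 1: ant0:(2,1)->E->(2,2) | ant1:(2,3)->W->(2,2) | ant2:(3,3)->N->(2,3)
  grid max=6 at (2,2)
Step 2: ant0:(2,2)->E->(2,3) | ant1:(2,2)->E->(2,3) | ant2:(2,3)->W->(2,2)
  grid max=7 at (2,2)
Step 3: ant0:(2,3)->W->(2,2) | ant1:(2,3)->W->(2,2) | ant2:(2,2)->E->(2,3)
  grid max=10 at (2,2)
Final grid:
  0 0 0 0
  0 0 0 0
  0 0 10 5
  0 0 0 0
Max pheromone 10 at (2,2)

Answer: (2,2)=10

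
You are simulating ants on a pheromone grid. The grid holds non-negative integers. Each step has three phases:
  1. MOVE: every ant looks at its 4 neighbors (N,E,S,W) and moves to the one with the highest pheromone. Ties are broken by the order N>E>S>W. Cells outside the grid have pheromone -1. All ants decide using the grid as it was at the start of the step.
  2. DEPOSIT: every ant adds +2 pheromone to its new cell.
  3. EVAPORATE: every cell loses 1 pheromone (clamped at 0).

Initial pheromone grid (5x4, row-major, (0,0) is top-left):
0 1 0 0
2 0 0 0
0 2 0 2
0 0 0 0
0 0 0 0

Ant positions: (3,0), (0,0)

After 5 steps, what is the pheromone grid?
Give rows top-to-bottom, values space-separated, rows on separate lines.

After step 1: ants at (2,0),(1,0)
  0 0 0 0
  3 0 0 0
  1 1 0 1
  0 0 0 0
  0 0 0 0
After step 2: ants at (1,0),(2,0)
  0 0 0 0
  4 0 0 0
  2 0 0 0
  0 0 0 0
  0 0 0 0
After step 3: ants at (2,0),(1,0)
  0 0 0 0
  5 0 0 0
  3 0 0 0
  0 0 0 0
  0 0 0 0
After step 4: ants at (1,0),(2,0)
  0 0 0 0
  6 0 0 0
  4 0 0 0
  0 0 0 0
  0 0 0 0
After step 5: ants at (2,0),(1,0)
  0 0 0 0
  7 0 0 0
  5 0 0 0
  0 0 0 0
  0 0 0 0

0 0 0 0
7 0 0 0
5 0 0 0
0 0 0 0
0 0 0 0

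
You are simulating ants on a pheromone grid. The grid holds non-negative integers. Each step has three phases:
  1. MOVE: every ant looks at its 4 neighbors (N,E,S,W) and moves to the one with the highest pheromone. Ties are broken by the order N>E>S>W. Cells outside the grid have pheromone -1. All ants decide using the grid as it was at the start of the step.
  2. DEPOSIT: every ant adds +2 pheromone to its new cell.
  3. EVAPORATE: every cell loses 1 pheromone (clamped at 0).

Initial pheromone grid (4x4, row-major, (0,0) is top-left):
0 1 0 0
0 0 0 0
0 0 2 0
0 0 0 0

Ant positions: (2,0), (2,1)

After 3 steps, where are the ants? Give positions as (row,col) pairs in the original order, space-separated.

Step 1: ant0:(2,0)->N->(1,0) | ant1:(2,1)->E->(2,2)
  grid max=3 at (2,2)
Step 2: ant0:(1,0)->N->(0,0) | ant1:(2,2)->N->(1,2)
  grid max=2 at (2,2)
Step 3: ant0:(0,0)->E->(0,1) | ant1:(1,2)->S->(2,2)
  grid max=3 at (2,2)

(0,1) (2,2)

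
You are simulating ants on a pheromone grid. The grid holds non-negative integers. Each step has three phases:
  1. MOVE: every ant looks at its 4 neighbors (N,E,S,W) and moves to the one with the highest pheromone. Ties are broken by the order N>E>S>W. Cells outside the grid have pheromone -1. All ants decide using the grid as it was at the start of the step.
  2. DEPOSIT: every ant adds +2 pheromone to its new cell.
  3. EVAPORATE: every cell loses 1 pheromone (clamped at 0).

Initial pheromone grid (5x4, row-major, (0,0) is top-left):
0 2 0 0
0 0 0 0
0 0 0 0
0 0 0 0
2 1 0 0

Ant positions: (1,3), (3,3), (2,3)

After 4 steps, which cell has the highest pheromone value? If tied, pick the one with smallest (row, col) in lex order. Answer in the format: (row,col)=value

Step 1: ant0:(1,3)->N->(0,3) | ant1:(3,3)->N->(2,3) | ant2:(2,3)->N->(1,3)
  grid max=1 at (0,1)
Step 2: ant0:(0,3)->S->(1,3) | ant1:(2,3)->N->(1,3) | ant2:(1,3)->N->(0,3)
  grid max=4 at (1,3)
Step 3: ant0:(1,3)->N->(0,3) | ant1:(1,3)->N->(0,3) | ant2:(0,3)->S->(1,3)
  grid max=5 at (0,3)
Step 4: ant0:(0,3)->S->(1,3) | ant1:(0,3)->S->(1,3) | ant2:(1,3)->N->(0,3)
  grid max=8 at (1,3)
Final grid:
  0 0 0 6
  0 0 0 8
  0 0 0 0
  0 0 0 0
  0 0 0 0
Max pheromone 8 at (1,3)

Answer: (1,3)=8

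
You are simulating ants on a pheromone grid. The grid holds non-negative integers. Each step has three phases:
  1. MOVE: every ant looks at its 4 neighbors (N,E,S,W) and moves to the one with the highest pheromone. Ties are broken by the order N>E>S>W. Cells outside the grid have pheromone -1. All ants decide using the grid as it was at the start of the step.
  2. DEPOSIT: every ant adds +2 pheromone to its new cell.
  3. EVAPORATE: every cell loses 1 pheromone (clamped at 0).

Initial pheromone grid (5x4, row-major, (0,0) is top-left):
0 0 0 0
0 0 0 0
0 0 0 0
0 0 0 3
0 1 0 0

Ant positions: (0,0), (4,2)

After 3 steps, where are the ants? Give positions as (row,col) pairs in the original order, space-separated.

Step 1: ant0:(0,0)->E->(0,1) | ant1:(4,2)->W->(4,1)
  grid max=2 at (3,3)
Step 2: ant0:(0,1)->E->(0,2) | ant1:(4,1)->N->(3,1)
  grid max=1 at (0,2)
Step 3: ant0:(0,2)->E->(0,3) | ant1:(3,1)->S->(4,1)
  grid max=2 at (4,1)

(0,3) (4,1)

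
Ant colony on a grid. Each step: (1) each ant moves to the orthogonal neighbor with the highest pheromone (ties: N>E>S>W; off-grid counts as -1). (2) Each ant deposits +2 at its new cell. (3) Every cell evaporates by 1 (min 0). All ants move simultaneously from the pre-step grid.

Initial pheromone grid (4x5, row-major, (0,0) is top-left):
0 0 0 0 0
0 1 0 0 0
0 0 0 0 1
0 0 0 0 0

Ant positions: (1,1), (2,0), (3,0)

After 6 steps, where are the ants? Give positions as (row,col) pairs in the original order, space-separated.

Step 1: ant0:(1,1)->N->(0,1) | ant1:(2,0)->N->(1,0) | ant2:(3,0)->N->(2,0)
  grid max=1 at (0,1)
Step 2: ant0:(0,1)->E->(0,2) | ant1:(1,0)->S->(2,0) | ant2:(2,0)->N->(1,0)
  grid max=2 at (1,0)
Step 3: ant0:(0,2)->E->(0,3) | ant1:(2,0)->N->(1,0) | ant2:(1,0)->S->(2,0)
  grid max=3 at (1,0)
Step 4: ant0:(0,3)->E->(0,4) | ant1:(1,0)->S->(2,0) | ant2:(2,0)->N->(1,0)
  grid max=4 at (1,0)
Step 5: ant0:(0,4)->S->(1,4) | ant1:(2,0)->N->(1,0) | ant2:(1,0)->S->(2,0)
  grid max=5 at (1,0)
Step 6: ant0:(1,4)->N->(0,4) | ant1:(1,0)->S->(2,0) | ant2:(2,0)->N->(1,0)
  grid max=6 at (1,0)

(0,4) (2,0) (1,0)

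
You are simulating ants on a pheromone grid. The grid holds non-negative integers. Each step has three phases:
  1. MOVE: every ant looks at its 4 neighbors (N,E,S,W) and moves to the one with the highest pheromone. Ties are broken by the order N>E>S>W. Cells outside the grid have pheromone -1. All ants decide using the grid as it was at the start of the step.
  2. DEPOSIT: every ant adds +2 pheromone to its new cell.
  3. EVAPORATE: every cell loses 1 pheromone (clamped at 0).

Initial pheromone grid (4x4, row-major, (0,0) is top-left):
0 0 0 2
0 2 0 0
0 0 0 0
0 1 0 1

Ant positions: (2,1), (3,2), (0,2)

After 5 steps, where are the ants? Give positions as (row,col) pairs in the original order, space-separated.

Step 1: ant0:(2,1)->N->(1,1) | ant1:(3,2)->E->(3,3) | ant2:(0,2)->E->(0,3)
  grid max=3 at (0,3)
Step 2: ant0:(1,1)->N->(0,1) | ant1:(3,3)->N->(2,3) | ant2:(0,3)->S->(1,3)
  grid max=2 at (0,3)
Step 3: ant0:(0,1)->S->(1,1) | ant1:(2,3)->N->(1,3) | ant2:(1,3)->N->(0,3)
  grid max=3 at (0,3)
Step 4: ant0:(1,1)->N->(0,1) | ant1:(1,3)->N->(0,3) | ant2:(0,3)->S->(1,3)
  grid max=4 at (0,3)
Step 5: ant0:(0,1)->S->(1,1) | ant1:(0,3)->S->(1,3) | ant2:(1,3)->N->(0,3)
  grid max=5 at (0,3)

(1,1) (1,3) (0,3)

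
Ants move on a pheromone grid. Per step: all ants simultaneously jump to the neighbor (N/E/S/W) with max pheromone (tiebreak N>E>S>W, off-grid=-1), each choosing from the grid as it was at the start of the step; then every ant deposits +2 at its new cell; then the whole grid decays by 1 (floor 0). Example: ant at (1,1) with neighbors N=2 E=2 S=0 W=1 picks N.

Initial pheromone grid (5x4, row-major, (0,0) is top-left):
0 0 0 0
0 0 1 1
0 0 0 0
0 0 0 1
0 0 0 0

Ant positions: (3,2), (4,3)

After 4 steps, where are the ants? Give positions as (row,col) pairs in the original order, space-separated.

Step 1: ant0:(3,2)->E->(3,3) | ant1:(4,3)->N->(3,3)
  grid max=4 at (3,3)
Step 2: ant0:(3,3)->N->(2,3) | ant1:(3,3)->N->(2,3)
  grid max=3 at (2,3)
Step 3: ant0:(2,3)->S->(3,3) | ant1:(2,3)->S->(3,3)
  grid max=6 at (3,3)
Step 4: ant0:(3,3)->N->(2,3) | ant1:(3,3)->N->(2,3)
  grid max=5 at (2,3)

(2,3) (2,3)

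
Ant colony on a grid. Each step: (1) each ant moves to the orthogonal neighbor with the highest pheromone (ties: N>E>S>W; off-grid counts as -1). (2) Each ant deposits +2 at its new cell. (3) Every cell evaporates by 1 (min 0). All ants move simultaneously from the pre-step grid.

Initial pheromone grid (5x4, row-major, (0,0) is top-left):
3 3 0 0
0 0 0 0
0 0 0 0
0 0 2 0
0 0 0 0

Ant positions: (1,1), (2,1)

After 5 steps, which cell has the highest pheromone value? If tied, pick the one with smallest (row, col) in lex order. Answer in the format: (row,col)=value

Answer: (0,1)=8

Derivation:
Step 1: ant0:(1,1)->N->(0,1) | ant1:(2,1)->N->(1,1)
  grid max=4 at (0,1)
Step 2: ant0:(0,1)->W->(0,0) | ant1:(1,1)->N->(0,1)
  grid max=5 at (0,1)
Step 3: ant0:(0,0)->E->(0,1) | ant1:(0,1)->W->(0,0)
  grid max=6 at (0,1)
Step 4: ant0:(0,1)->W->(0,0) | ant1:(0,0)->E->(0,1)
  grid max=7 at (0,1)
Step 5: ant0:(0,0)->E->(0,1) | ant1:(0,1)->W->(0,0)
  grid max=8 at (0,1)
Final grid:
  6 8 0 0
  0 0 0 0
  0 0 0 0
  0 0 0 0
  0 0 0 0
Max pheromone 8 at (0,1)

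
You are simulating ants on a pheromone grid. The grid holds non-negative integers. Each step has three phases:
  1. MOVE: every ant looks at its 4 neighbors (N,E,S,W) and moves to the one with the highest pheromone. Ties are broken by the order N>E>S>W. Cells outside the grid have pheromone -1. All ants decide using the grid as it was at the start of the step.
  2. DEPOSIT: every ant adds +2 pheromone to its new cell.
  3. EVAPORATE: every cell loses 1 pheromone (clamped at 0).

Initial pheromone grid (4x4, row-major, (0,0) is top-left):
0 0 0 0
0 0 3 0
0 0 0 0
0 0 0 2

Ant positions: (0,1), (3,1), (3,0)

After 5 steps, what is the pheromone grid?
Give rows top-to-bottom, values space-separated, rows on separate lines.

After step 1: ants at (0,2),(2,1),(2,0)
  0 0 1 0
  0 0 2 0
  1 1 0 0
  0 0 0 1
After step 2: ants at (1,2),(2,0),(2,1)
  0 0 0 0
  0 0 3 0
  2 2 0 0
  0 0 0 0
After step 3: ants at (0,2),(2,1),(2,0)
  0 0 1 0
  0 0 2 0
  3 3 0 0
  0 0 0 0
After step 4: ants at (1,2),(2,0),(2,1)
  0 0 0 0
  0 0 3 0
  4 4 0 0
  0 0 0 0
After step 5: ants at (0,2),(2,1),(2,0)
  0 0 1 0
  0 0 2 0
  5 5 0 0
  0 0 0 0

0 0 1 0
0 0 2 0
5 5 0 0
0 0 0 0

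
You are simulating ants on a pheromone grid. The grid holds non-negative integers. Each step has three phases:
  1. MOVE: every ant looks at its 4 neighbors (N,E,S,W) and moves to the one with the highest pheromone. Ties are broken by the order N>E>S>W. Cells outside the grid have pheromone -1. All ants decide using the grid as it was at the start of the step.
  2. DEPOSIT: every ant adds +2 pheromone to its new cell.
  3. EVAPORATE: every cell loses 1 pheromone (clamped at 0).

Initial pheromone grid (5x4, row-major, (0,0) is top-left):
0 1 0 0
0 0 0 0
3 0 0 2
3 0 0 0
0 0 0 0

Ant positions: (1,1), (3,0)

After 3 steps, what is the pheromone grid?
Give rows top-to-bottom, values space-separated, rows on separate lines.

After step 1: ants at (0,1),(2,0)
  0 2 0 0
  0 0 0 0
  4 0 0 1
  2 0 0 0
  0 0 0 0
After step 2: ants at (0,2),(3,0)
  0 1 1 0
  0 0 0 0
  3 0 0 0
  3 0 0 0
  0 0 0 0
After step 3: ants at (0,1),(2,0)
  0 2 0 0
  0 0 0 0
  4 0 0 0
  2 0 0 0
  0 0 0 0

0 2 0 0
0 0 0 0
4 0 0 0
2 0 0 0
0 0 0 0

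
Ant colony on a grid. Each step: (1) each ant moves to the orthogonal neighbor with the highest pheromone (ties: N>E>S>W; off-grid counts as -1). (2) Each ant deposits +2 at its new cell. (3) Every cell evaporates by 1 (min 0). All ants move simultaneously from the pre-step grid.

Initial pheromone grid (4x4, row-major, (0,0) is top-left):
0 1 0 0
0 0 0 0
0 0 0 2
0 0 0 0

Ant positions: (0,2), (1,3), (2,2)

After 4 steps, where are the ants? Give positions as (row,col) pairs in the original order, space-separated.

Step 1: ant0:(0,2)->W->(0,1) | ant1:(1,3)->S->(2,3) | ant2:(2,2)->E->(2,3)
  grid max=5 at (2,3)
Step 2: ant0:(0,1)->E->(0,2) | ant1:(2,3)->N->(1,3) | ant2:(2,3)->N->(1,3)
  grid max=4 at (2,3)
Step 3: ant0:(0,2)->W->(0,1) | ant1:(1,3)->S->(2,3) | ant2:(1,3)->S->(2,3)
  grid max=7 at (2,3)
Step 4: ant0:(0,1)->E->(0,2) | ant1:(2,3)->N->(1,3) | ant2:(2,3)->N->(1,3)
  grid max=6 at (2,3)

(0,2) (1,3) (1,3)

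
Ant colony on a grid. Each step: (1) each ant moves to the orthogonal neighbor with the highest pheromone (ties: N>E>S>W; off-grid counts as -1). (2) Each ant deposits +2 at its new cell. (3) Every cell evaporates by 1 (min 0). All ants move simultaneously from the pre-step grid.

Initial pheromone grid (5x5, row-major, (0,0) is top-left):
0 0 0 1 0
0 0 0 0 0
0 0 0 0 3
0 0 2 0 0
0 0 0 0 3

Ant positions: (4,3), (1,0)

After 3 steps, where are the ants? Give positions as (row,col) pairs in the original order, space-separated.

Step 1: ant0:(4,3)->E->(4,4) | ant1:(1,0)->N->(0,0)
  grid max=4 at (4,4)
Step 2: ant0:(4,4)->N->(3,4) | ant1:(0,0)->E->(0,1)
  grid max=3 at (4,4)
Step 3: ant0:(3,4)->S->(4,4) | ant1:(0,1)->E->(0,2)
  grid max=4 at (4,4)

(4,4) (0,2)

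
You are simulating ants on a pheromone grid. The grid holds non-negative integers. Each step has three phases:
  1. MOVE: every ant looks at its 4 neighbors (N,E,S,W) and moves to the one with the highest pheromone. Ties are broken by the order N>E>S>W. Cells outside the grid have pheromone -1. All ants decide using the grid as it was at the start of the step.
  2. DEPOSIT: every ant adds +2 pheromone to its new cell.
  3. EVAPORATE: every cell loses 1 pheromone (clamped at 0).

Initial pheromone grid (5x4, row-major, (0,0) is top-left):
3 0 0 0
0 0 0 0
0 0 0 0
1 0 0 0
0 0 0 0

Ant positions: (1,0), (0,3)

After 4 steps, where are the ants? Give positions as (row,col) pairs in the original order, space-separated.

Step 1: ant0:(1,0)->N->(0,0) | ant1:(0,3)->S->(1,3)
  grid max=4 at (0,0)
Step 2: ant0:(0,0)->E->(0,1) | ant1:(1,3)->N->(0,3)
  grid max=3 at (0,0)
Step 3: ant0:(0,1)->W->(0,0) | ant1:(0,3)->S->(1,3)
  grid max=4 at (0,0)
Step 4: ant0:(0,0)->E->(0,1) | ant1:(1,3)->N->(0,3)
  grid max=3 at (0,0)

(0,1) (0,3)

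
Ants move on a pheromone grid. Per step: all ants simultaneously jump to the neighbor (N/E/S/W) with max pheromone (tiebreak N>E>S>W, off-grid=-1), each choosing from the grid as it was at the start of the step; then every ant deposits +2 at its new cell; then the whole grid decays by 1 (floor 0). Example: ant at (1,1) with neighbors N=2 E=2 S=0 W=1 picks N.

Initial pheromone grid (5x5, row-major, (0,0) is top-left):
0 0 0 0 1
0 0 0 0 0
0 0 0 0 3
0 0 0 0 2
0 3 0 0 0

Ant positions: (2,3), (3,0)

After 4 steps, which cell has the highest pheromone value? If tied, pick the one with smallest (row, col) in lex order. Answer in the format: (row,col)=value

Answer: (2,4)=3

Derivation:
Step 1: ant0:(2,3)->E->(2,4) | ant1:(3,0)->N->(2,0)
  grid max=4 at (2,4)
Step 2: ant0:(2,4)->S->(3,4) | ant1:(2,0)->N->(1,0)
  grid max=3 at (2,4)
Step 3: ant0:(3,4)->N->(2,4) | ant1:(1,0)->N->(0,0)
  grid max=4 at (2,4)
Step 4: ant0:(2,4)->S->(3,4) | ant1:(0,0)->E->(0,1)
  grid max=3 at (2,4)
Final grid:
  0 1 0 0 0
  0 0 0 0 0
  0 0 0 0 3
  0 0 0 0 2
  0 0 0 0 0
Max pheromone 3 at (2,4)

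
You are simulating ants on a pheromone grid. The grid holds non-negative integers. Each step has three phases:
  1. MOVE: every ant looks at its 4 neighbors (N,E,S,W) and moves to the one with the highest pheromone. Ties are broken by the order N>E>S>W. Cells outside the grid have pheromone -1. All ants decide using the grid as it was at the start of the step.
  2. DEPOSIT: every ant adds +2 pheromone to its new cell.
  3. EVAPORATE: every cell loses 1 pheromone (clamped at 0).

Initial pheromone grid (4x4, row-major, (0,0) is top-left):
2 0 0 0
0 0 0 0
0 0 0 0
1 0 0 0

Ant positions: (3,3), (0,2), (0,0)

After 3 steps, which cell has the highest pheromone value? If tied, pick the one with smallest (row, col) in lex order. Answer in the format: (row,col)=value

Answer: (0,3)=3

Derivation:
Step 1: ant0:(3,3)->N->(2,3) | ant1:(0,2)->E->(0,3) | ant2:(0,0)->E->(0,1)
  grid max=1 at (0,0)
Step 2: ant0:(2,3)->N->(1,3) | ant1:(0,3)->S->(1,3) | ant2:(0,1)->W->(0,0)
  grid max=3 at (1,3)
Step 3: ant0:(1,3)->N->(0,3) | ant1:(1,3)->N->(0,3) | ant2:(0,0)->E->(0,1)
  grid max=3 at (0,3)
Final grid:
  1 1 0 3
  0 0 0 2
  0 0 0 0
  0 0 0 0
Max pheromone 3 at (0,3)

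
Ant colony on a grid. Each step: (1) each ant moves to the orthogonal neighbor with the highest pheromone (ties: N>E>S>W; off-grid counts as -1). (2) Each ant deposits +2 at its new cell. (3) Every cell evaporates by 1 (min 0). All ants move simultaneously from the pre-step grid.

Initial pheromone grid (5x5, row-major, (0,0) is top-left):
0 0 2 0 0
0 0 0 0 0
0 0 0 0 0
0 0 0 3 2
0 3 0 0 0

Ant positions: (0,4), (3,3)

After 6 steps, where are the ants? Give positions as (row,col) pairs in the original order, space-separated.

Step 1: ant0:(0,4)->S->(1,4) | ant1:(3,3)->E->(3,4)
  grid max=3 at (3,4)
Step 2: ant0:(1,4)->N->(0,4) | ant1:(3,4)->W->(3,3)
  grid max=3 at (3,3)
Step 3: ant0:(0,4)->S->(1,4) | ant1:(3,3)->E->(3,4)
  grid max=3 at (3,4)
Step 4: ant0:(1,4)->N->(0,4) | ant1:(3,4)->W->(3,3)
  grid max=3 at (3,3)
Step 5: ant0:(0,4)->S->(1,4) | ant1:(3,3)->E->(3,4)
  grid max=3 at (3,4)
Step 6: ant0:(1,4)->N->(0,4) | ant1:(3,4)->W->(3,3)
  grid max=3 at (3,3)

(0,4) (3,3)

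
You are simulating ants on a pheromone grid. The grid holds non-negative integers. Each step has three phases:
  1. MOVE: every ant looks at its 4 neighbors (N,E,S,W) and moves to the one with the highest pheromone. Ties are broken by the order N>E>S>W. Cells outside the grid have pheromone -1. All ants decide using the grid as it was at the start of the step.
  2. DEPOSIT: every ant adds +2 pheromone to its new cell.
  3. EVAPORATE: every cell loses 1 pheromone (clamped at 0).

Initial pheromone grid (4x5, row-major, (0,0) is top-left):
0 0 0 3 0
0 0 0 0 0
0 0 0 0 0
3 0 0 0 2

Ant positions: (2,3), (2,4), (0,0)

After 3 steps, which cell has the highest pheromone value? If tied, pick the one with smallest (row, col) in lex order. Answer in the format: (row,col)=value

Answer: (0,3)=4

Derivation:
Step 1: ant0:(2,3)->N->(1,3) | ant1:(2,4)->S->(3,4) | ant2:(0,0)->E->(0,1)
  grid max=3 at (3,4)
Step 2: ant0:(1,3)->N->(0,3) | ant1:(3,4)->N->(2,4) | ant2:(0,1)->E->(0,2)
  grid max=3 at (0,3)
Step 3: ant0:(0,3)->W->(0,2) | ant1:(2,4)->S->(3,4) | ant2:(0,2)->E->(0,3)
  grid max=4 at (0,3)
Final grid:
  0 0 2 4 0
  0 0 0 0 0
  0 0 0 0 0
  0 0 0 0 3
Max pheromone 4 at (0,3)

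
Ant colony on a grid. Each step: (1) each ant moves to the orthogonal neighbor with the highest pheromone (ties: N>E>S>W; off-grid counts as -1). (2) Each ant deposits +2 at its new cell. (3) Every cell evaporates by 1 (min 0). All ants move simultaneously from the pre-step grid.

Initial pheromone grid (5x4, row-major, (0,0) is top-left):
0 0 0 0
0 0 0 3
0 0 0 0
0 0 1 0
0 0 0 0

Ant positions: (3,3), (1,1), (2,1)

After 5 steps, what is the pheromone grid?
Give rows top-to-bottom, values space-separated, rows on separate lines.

After step 1: ants at (3,2),(0,1),(1,1)
  0 1 0 0
  0 1 0 2
  0 0 0 0
  0 0 2 0
  0 0 0 0
After step 2: ants at (2,2),(1,1),(0,1)
  0 2 0 0
  0 2 0 1
  0 0 1 0
  0 0 1 0
  0 0 0 0
After step 3: ants at (3,2),(0,1),(1,1)
  0 3 0 0
  0 3 0 0
  0 0 0 0
  0 0 2 0
  0 0 0 0
After step 4: ants at (2,2),(1,1),(0,1)
  0 4 0 0
  0 4 0 0
  0 0 1 0
  0 0 1 0
  0 0 0 0
After step 5: ants at (3,2),(0,1),(1,1)
  0 5 0 0
  0 5 0 0
  0 0 0 0
  0 0 2 0
  0 0 0 0

0 5 0 0
0 5 0 0
0 0 0 0
0 0 2 0
0 0 0 0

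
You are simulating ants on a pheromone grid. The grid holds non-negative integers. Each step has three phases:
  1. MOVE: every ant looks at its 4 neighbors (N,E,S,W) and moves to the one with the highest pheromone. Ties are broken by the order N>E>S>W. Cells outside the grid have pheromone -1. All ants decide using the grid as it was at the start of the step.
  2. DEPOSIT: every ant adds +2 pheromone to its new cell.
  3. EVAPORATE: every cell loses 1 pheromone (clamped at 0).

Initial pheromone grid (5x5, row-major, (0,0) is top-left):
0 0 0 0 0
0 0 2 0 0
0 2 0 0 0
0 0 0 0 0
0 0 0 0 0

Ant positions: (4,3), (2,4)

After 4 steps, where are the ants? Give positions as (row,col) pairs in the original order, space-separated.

Step 1: ant0:(4,3)->N->(3,3) | ant1:(2,4)->N->(1,4)
  grid max=1 at (1,2)
Step 2: ant0:(3,3)->N->(2,3) | ant1:(1,4)->N->(0,4)
  grid max=1 at (0,4)
Step 3: ant0:(2,3)->N->(1,3) | ant1:(0,4)->S->(1,4)
  grid max=1 at (1,3)
Step 4: ant0:(1,3)->E->(1,4) | ant1:(1,4)->W->(1,3)
  grid max=2 at (1,3)

(1,4) (1,3)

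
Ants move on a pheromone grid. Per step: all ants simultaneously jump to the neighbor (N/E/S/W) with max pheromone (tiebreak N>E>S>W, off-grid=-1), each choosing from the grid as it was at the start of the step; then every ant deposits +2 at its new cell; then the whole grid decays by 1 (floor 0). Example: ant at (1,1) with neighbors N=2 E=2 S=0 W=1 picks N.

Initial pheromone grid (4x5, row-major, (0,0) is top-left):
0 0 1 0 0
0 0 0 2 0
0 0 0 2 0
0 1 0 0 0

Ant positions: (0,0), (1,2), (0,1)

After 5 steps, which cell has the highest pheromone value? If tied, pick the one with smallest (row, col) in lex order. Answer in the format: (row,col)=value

Step 1: ant0:(0,0)->E->(0,1) | ant1:(1,2)->E->(1,3) | ant2:(0,1)->E->(0,2)
  grid max=3 at (1,3)
Step 2: ant0:(0,1)->E->(0,2) | ant1:(1,3)->S->(2,3) | ant2:(0,2)->W->(0,1)
  grid max=3 at (0,2)
Step 3: ant0:(0,2)->W->(0,1) | ant1:(2,3)->N->(1,3) | ant2:(0,1)->E->(0,2)
  grid max=4 at (0,2)
Step 4: ant0:(0,1)->E->(0,2) | ant1:(1,3)->S->(2,3) | ant2:(0,2)->W->(0,1)
  grid max=5 at (0,2)
Step 5: ant0:(0,2)->W->(0,1) | ant1:(2,3)->N->(1,3) | ant2:(0,1)->E->(0,2)
  grid max=6 at (0,2)
Final grid:
  0 5 6 0 0
  0 0 0 3 0
  0 0 0 1 0
  0 0 0 0 0
Max pheromone 6 at (0,2)

Answer: (0,2)=6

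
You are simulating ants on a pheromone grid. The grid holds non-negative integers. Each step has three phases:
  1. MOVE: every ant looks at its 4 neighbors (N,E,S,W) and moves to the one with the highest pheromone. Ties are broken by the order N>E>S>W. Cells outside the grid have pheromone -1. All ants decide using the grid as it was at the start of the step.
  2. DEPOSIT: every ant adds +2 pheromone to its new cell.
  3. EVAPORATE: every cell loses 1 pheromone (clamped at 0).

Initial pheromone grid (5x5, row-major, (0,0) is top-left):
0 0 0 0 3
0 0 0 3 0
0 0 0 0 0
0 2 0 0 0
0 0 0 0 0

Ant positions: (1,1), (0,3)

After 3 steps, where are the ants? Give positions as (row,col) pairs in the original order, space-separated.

Step 1: ant0:(1,1)->N->(0,1) | ant1:(0,3)->E->(0,4)
  grid max=4 at (0,4)
Step 2: ant0:(0,1)->E->(0,2) | ant1:(0,4)->S->(1,4)
  grid max=3 at (0,4)
Step 3: ant0:(0,2)->E->(0,3) | ant1:(1,4)->N->(0,4)
  grid max=4 at (0,4)

(0,3) (0,4)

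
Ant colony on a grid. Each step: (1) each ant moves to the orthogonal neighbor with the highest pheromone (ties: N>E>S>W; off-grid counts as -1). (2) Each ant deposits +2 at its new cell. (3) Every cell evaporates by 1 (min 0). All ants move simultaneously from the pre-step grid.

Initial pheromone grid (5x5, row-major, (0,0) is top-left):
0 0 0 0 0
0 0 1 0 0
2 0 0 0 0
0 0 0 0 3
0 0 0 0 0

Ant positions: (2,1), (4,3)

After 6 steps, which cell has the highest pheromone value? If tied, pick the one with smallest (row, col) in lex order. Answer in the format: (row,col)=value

Answer: (3,4)=3

Derivation:
Step 1: ant0:(2,1)->W->(2,0) | ant1:(4,3)->N->(3,3)
  grid max=3 at (2,0)
Step 2: ant0:(2,0)->N->(1,0) | ant1:(3,3)->E->(3,4)
  grid max=3 at (3,4)
Step 3: ant0:(1,0)->S->(2,0) | ant1:(3,4)->N->(2,4)
  grid max=3 at (2,0)
Step 4: ant0:(2,0)->N->(1,0) | ant1:(2,4)->S->(3,4)
  grid max=3 at (3,4)
Step 5: ant0:(1,0)->S->(2,0) | ant1:(3,4)->N->(2,4)
  grid max=3 at (2,0)
Step 6: ant0:(2,0)->N->(1,0) | ant1:(2,4)->S->(3,4)
  grid max=3 at (3,4)
Final grid:
  0 0 0 0 0
  1 0 0 0 0
  2 0 0 0 0
  0 0 0 0 3
  0 0 0 0 0
Max pheromone 3 at (3,4)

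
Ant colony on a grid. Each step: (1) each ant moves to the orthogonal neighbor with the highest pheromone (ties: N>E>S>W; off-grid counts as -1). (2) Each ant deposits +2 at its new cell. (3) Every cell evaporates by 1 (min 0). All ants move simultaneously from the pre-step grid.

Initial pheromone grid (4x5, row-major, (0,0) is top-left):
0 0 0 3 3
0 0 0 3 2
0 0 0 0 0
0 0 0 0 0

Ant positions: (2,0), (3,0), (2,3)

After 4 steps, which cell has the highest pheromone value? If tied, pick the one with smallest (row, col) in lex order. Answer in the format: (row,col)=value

Answer: (1,0)=4

Derivation:
Step 1: ant0:(2,0)->N->(1,0) | ant1:(3,0)->N->(2,0) | ant2:(2,3)->N->(1,3)
  grid max=4 at (1,3)
Step 2: ant0:(1,0)->S->(2,0) | ant1:(2,0)->N->(1,0) | ant2:(1,3)->N->(0,3)
  grid max=3 at (0,3)
Step 3: ant0:(2,0)->N->(1,0) | ant1:(1,0)->S->(2,0) | ant2:(0,3)->S->(1,3)
  grid max=4 at (1,3)
Step 4: ant0:(1,0)->S->(2,0) | ant1:(2,0)->N->(1,0) | ant2:(1,3)->N->(0,3)
  grid max=4 at (1,0)
Final grid:
  0 0 0 3 0
  4 0 0 3 0
  4 0 0 0 0
  0 0 0 0 0
Max pheromone 4 at (1,0)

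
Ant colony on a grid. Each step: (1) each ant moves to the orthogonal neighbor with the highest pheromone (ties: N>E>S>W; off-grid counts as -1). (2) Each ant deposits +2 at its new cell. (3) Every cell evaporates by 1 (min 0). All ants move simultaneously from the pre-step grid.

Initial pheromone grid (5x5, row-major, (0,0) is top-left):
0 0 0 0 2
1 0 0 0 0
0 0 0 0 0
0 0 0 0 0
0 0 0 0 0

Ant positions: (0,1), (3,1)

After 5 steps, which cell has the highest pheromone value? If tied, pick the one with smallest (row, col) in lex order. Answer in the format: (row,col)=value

Answer: (0,3)=1

Derivation:
Step 1: ant0:(0,1)->E->(0,2) | ant1:(3,1)->N->(2,1)
  grid max=1 at (0,2)
Step 2: ant0:(0,2)->E->(0,3) | ant1:(2,1)->N->(1,1)
  grid max=1 at (0,3)
Step 3: ant0:(0,3)->E->(0,4) | ant1:(1,1)->N->(0,1)
  grid max=1 at (0,1)
Step 4: ant0:(0,4)->S->(1,4) | ant1:(0,1)->E->(0,2)
  grid max=1 at (0,2)
Step 5: ant0:(1,4)->N->(0,4) | ant1:(0,2)->E->(0,3)
  grid max=1 at (0,3)
Final grid:
  0 0 0 1 1
  0 0 0 0 0
  0 0 0 0 0
  0 0 0 0 0
  0 0 0 0 0
Max pheromone 1 at (0,3)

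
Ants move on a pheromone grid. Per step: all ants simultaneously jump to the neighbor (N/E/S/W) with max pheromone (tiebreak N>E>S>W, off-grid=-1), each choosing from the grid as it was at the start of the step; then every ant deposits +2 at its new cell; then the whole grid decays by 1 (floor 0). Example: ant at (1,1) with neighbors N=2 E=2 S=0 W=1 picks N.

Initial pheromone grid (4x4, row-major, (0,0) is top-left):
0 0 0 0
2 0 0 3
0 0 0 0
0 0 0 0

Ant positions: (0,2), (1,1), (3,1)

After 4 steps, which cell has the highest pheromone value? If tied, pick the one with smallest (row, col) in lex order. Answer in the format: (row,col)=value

Step 1: ant0:(0,2)->E->(0,3) | ant1:(1,1)->W->(1,0) | ant2:(3,1)->N->(2,1)
  grid max=3 at (1,0)
Step 2: ant0:(0,3)->S->(1,3) | ant1:(1,0)->N->(0,0) | ant2:(2,1)->N->(1,1)
  grid max=3 at (1,3)
Step 3: ant0:(1,3)->N->(0,3) | ant1:(0,0)->S->(1,0) | ant2:(1,1)->W->(1,0)
  grid max=5 at (1,0)
Step 4: ant0:(0,3)->S->(1,3) | ant1:(1,0)->N->(0,0) | ant2:(1,0)->N->(0,0)
  grid max=4 at (1,0)
Final grid:
  3 0 0 0
  4 0 0 3
  0 0 0 0
  0 0 0 0
Max pheromone 4 at (1,0)

Answer: (1,0)=4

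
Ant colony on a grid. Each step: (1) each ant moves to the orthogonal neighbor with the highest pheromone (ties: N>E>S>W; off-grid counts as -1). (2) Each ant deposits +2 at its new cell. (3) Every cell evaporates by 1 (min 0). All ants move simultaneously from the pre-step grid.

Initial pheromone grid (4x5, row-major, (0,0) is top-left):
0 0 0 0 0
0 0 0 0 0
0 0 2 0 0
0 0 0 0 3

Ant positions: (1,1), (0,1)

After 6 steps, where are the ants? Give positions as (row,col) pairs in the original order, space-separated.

Step 1: ant0:(1,1)->N->(0,1) | ant1:(0,1)->E->(0,2)
  grid max=2 at (3,4)
Step 2: ant0:(0,1)->E->(0,2) | ant1:(0,2)->W->(0,1)
  grid max=2 at (0,1)
Step 3: ant0:(0,2)->W->(0,1) | ant1:(0,1)->E->(0,2)
  grid max=3 at (0,1)
Step 4: ant0:(0,1)->E->(0,2) | ant1:(0,2)->W->(0,1)
  grid max=4 at (0,1)
Step 5: ant0:(0,2)->W->(0,1) | ant1:(0,1)->E->(0,2)
  grid max=5 at (0,1)
Step 6: ant0:(0,1)->E->(0,2) | ant1:(0,2)->W->(0,1)
  grid max=6 at (0,1)

(0,2) (0,1)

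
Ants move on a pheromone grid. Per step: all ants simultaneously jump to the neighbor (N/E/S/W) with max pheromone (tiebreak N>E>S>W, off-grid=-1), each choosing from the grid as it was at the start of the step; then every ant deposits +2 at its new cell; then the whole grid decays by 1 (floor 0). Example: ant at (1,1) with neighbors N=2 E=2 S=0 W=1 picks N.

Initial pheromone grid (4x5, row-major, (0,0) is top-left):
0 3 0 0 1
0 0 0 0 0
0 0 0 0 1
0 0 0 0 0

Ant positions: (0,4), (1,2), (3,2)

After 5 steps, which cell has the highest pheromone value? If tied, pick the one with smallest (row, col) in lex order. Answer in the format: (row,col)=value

Answer: (0,2)=5

Derivation:
Step 1: ant0:(0,4)->S->(1,4) | ant1:(1,2)->N->(0,2) | ant2:(3,2)->N->(2,2)
  grid max=2 at (0,1)
Step 2: ant0:(1,4)->N->(0,4) | ant1:(0,2)->W->(0,1) | ant2:(2,2)->N->(1,2)
  grid max=3 at (0,1)
Step 3: ant0:(0,4)->S->(1,4) | ant1:(0,1)->E->(0,2) | ant2:(1,2)->N->(0,2)
  grid max=3 at (0,2)
Step 4: ant0:(1,4)->N->(0,4) | ant1:(0,2)->W->(0,1) | ant2:(0,2)->W->(0,1)
  grid max=5 at (0,1)
Step 5: ant0:(0,4)->S->(1,4) | ant1:(0,1)->E->(0,2) | ant2:(0,1)->E->(0,2)
  grid max=5 at (0,2)
Final grid:
  0 4 5 0 0
  0 0 0 0 1
  0 0 0 0 0
  0 0 0 0 0
Max pheromone 5 at (0,2)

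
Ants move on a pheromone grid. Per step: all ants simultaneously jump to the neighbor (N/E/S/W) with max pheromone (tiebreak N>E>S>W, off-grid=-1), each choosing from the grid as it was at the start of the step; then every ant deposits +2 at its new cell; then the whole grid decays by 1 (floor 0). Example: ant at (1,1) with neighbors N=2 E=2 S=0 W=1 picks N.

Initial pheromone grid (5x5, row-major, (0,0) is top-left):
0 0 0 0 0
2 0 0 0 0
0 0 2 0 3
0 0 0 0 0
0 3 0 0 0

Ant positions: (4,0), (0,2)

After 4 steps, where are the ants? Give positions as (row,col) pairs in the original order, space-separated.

Step 1: ant0:(4,0)->E->(4,1) | ant1:(0,2)->E->(0,3)
  grid max=4 at (4,1)
Step 2: ant0:(4,1)->N->(3,1) | ant1:(0,3)->E->(0,4)
  grid max=3 at (4,1)
Step 3: ant0:(3,1)->S->(4,1) | ant1:(0,4)->S->(1,4)
  grid max=4 at (4,1)
Step 4: ant0:(4,1)->N->(3,1) | ant1:(1,4)->N->(0,4)
  grid max=3 at (4,1)

(3,1) (0,4)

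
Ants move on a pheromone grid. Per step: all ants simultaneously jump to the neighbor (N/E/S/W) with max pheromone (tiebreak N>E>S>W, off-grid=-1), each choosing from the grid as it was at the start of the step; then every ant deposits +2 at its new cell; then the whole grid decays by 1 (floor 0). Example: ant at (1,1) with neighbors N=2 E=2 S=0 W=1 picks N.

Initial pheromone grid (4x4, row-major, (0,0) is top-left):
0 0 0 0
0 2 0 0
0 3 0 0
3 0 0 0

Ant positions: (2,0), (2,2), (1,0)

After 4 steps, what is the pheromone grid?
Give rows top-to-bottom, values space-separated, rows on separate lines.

After step 1: ants at (2,1),(2,1),(1,1)
  0 0 0 0
  0 3 0 0
  0 6 0 0
  2 0 0 0
After step 2: ants at (1,1),(1,1),(2,1)
  0 0 0 0
  0 6 0 0
  0 7 0 0
  1 0 0 0
After step 3: ants at (2,1),(2,1),(1,1)
  0 0 0 0
  0 7 0 0
  0 10 0 0
  0 0 0 0
After step 4: ants at (1,1),(1,1),(2,1)
  0 0 0 0
  0 10 0 0
  0 11 0 0
  0 0 0 0

0 0 0 0
0 10 0 0
0 11 0 0
0 0 0 0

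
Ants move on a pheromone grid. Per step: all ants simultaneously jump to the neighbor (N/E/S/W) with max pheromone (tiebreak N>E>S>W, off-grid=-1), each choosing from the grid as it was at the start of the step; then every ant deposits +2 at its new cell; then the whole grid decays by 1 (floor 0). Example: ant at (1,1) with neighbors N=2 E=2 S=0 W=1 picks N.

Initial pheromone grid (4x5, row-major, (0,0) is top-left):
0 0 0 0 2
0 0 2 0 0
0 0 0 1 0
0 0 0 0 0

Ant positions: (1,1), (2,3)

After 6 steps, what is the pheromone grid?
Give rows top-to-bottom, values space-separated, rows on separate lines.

After step 1: ants at (1,2),(1,3)
  0 0 0 0 1
  0 0 3 1 0
  0 0 0 0 0
  0 0 0 0 0
After step 2: ants at (1,3),(1,2)
  0 0 0 0 0
  0 0 4 2 0
  0 0 0 0 0
  0 0 0 0 0
After step 3: ants at (1,2),(1,3)
  0 0 0 0 0
  0 0 5 3 0
  0 0 0 0 0
  0 0 0 0 0
After step 4: ants at (1,3),(1,2)
  0 0 0 0 0
  0 0 6 4 0
  0 0 0 0 0
  0 0 0 0 0
After step 5: ants at (1,2),(1,3)
  0 0 0 0 0
  0 0 7 5 0
  0 0 0 0 0
  0 0 0 0 0
After step 6: ants at (1,3),(1,2)
  0 0 0 0 0
  0 0 8 6 0
  0 0 0 0 0
  0 0 0 0 0

0 0 0 0 0
0 0 8 6 0
0 0 0 0 0
0 0 0 0 0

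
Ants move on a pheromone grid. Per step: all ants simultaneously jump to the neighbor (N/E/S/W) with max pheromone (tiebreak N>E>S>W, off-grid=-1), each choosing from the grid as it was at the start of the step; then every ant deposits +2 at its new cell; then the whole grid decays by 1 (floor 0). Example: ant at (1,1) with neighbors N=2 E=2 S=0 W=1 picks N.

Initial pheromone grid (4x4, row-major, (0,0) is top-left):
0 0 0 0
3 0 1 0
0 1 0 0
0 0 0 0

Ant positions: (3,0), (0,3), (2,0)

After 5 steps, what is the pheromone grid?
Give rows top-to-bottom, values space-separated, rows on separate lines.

After step 1: ants at (2,0),(1,3),(1,0)
  0 0 0 0
  4 0 0 1
  1 0 0 0
  0 0 0 0
After step 2: ants at (1,0),(0,3),(2,0)
  0 0 0 1
  5 0 0 0
  2 0 0 0
  0 0 0 0
After step 3: ants at (2,0),(1,3),(1,0)
  0 0 0 0
  6 0 0 1
  3 0 0 0
  0 0 0 0
After step 4: ants at (1,0),(0,3),(2,0)
  0 0 0 1
  7 0 0 0
  4 0 0 0
  0 0 0 0
After step 5: ants at (2,0),(1,3),(1,0)
  0 0 0 0
  8 0 0 1
  5 0 0 0
  0 0 0 0

0 0 0 0
8 0 0 1
5 0 0 0
0 0 0 0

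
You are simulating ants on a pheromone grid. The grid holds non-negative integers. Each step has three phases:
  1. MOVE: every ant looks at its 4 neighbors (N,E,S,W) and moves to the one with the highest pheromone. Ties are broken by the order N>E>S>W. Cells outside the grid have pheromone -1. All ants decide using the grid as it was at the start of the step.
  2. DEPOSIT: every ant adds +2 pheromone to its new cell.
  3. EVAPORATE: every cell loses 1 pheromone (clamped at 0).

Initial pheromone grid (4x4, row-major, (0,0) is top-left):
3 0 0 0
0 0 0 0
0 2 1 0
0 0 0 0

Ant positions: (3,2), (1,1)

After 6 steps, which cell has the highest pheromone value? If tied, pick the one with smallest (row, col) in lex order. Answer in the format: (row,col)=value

Step 1: ant0:(3,2)->N->(2,2) | ant1:(1,1)->S->(2,1)
  grid max=3 at (2,1)
Step 2: ant0:(2,2)->W->(2,1) | ant1:(2,1)->E->(2,2)
  grid max=4 at (2,1)
Step 3: ant0:(2,1)->E->(2,2) | ant1:(2,2)->W->(2,1)
  grid max=5 at (2,1)
Step 4: ant0:(2,2)->W->(2,1) | ant1:(2,1)->E->(2,2)
  grid max=6 at (2,1)
Step 5: ant0:(2,1)->E->(2,2) | ant1:(2,2)->W->(2,1)
  grid max=7 at (2,1)
Step 6: ant0:(2,2)->W->(2,1) | ant1:(2,1)->E->(2,2)
  grid max=8 at (2,1)
Final grid:
  0 0 0 0
  0 0 0 0
  0 8 7 0
  0 0 0 0
Max pheromone 8 at (2,1)

Answer: (2,1)=8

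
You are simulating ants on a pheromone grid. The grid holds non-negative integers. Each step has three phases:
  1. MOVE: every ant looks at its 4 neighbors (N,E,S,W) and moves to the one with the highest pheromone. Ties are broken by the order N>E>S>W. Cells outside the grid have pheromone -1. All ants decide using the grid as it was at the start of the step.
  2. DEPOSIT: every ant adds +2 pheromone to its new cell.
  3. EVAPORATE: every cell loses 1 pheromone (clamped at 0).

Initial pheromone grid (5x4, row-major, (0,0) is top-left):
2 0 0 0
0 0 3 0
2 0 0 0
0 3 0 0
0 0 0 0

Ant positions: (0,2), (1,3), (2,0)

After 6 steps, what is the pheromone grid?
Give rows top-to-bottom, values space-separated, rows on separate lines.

After step 1: ants at (1,2),(1,2),(1,0)
  1 0 0 0
  1 0 6 0
  1 0 0 0
  0 2 0 0
  0 0 0 0
After step 2: ants at (0,2),(0,2),(0,0)
  2 0 3 0
  0 0 5 0
  0 0 0 0
  0 1 0 0
  0 0 0 0
After step 3: ants at (1,2),(1,2),(0,1)
  1 1 2 0
  0 0 8 0
  0 0 0 0
  0 0 0 0
  0 0 0 0
After step 4: ants at (0,2),(0,2),(0,2)
  0 0 7 0
  0 0 7 0
  0 0 0 0
  0 0 0 0
  0 0 0 0
After step 5: ants at (1,2),(1,2),(1,2)
  0 0 6 0
  0 0 12 0
  0 0 0 0
  0 0 0 0
  0 0 0 0
After step 6: ants at (0,2),(0,2),(0,2)
  0 0 11 0
  0 0 11 0
  0 0 0 0
  0 0 0 0
  0 0 0 0

0 0 11 0
0 0 11 0
0 0 0 0
0 0 0 0
0 0 0 0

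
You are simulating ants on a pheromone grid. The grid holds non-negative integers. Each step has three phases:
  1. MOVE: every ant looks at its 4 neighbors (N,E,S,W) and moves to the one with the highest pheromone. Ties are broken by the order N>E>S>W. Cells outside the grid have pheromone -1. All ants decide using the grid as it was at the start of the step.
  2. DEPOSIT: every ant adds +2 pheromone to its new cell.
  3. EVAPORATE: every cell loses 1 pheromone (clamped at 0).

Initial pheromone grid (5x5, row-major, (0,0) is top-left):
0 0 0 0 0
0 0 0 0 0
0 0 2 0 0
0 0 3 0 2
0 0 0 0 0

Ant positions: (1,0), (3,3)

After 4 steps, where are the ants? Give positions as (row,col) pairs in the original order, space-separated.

Step 1: ant0:(1,0)->N->(0,0) | ant1:(3,3)->W->(3,2)
  grid max=4 at (3,2)
Step 2: ant0:(0,0)->E->(0,1) | ant1:(3,2)->N->(2,2)
  grid max=3 at (3,2)
Step 3: ant0:(0,1)->E->(0,2) | ant1:(2,2)->S->(3,2)
  grid max=4 at (3,2)
Step 4: ant0:(0,2)->E->(0,3) | ant1:(3,2)->N->(2,2)
  grid max=3 at (3,2)

(0,3) (2,2)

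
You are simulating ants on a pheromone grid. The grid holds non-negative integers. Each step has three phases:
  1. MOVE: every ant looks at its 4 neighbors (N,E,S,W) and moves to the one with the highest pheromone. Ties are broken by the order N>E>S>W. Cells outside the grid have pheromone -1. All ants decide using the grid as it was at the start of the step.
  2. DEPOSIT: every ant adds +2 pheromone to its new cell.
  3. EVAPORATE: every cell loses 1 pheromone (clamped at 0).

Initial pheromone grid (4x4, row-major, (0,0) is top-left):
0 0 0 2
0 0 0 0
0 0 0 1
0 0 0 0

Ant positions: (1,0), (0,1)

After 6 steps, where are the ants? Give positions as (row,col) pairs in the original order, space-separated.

Step 1: ant0:(1,0)->N->(0,0) | ant1:(0,1)->E->(0,2)
  grid max=1 at (0,0)
Step 2: ant0:(0,0)->E->(0,1) | ant1:(0,2)->E->(0,3)
  grid max=2 at (0,3)
Step 3: ant0:(0,1)->E->(0,2) | ant1:(0,3)->S->(1,3)
  grid max=1 at (0,2)
Step 4: ant0:(0,2)->E->(0,3) | ant1:(1,3)->N->(0,3)
  grid max=4 at (0,3)
Step 5: ant0:(0,3)->S->(1,3) | ant1:(0,3)->S->(1,3)
  grid max=3 at (0,3)
Step 6: ant0:(1,3)->N->(0,3) | ant1:(1,3)->N->(0,3)
  grid max=6 at (0,3)

(0,3) (0,3)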